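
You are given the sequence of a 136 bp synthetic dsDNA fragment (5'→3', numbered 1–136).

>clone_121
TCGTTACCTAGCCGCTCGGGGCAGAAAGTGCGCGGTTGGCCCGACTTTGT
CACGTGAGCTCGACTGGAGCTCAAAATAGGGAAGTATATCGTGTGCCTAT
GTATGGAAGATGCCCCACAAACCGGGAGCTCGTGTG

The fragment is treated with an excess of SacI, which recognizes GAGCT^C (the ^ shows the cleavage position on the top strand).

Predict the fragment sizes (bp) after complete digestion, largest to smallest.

60, 59, 11, 6 bp

SacI sites (GAGCTC) start at positions 56, 67, 126.
SacI cuts after base 5 of each site (before the last base), so after positions 60, 71, 130.
Linear molecule, 3 cuts → 4 fragments:
  1–60 → 60 bp
  61–71 → 11 bp
  72–130 → 59 bp
  131–136 → 6 bp
Sorted largest to smallest: 60, 59, 11, 6 bp.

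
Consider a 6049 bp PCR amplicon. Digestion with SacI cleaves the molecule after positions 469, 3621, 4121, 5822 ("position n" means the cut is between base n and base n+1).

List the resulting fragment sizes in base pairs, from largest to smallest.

Linear molecule, 4 cuts → 5 fragments:
  469 − 0 = 469 bp
  3621 − 469 = 3152 bp
  4121 − 3621 = 500 bp
  5822 − 4121 = 1701 bp
  6049 − 5822 = 227 bp
Sorted largest to smallest: 3152, 1701, 500, 469, 227 bp.

3152, 1701, 500, 469, 227 bp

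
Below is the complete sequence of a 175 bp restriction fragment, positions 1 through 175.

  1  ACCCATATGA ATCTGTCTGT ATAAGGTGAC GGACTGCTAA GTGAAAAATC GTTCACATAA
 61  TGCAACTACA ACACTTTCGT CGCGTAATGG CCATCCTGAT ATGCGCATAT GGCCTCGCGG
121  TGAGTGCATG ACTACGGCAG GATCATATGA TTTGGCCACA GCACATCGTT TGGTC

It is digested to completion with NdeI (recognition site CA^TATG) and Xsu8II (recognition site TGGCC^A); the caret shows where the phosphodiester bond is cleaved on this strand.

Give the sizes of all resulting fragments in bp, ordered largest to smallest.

87, 38, 18, 15, 12, 5 bp

NdeI sites (CATATG) start at positions 4, 106, 144.
NdeI cuts after base 2 of each site, so after positions 5, 107, 145.
Xsu8II sites (TGGCCA) start at positions 88, 153.
Xsu8II cuts after base 5 of each site (before the last base), so after positions 92, 157.
Combined cut positions: 5, 92, 107, 145, 157.
Linear molecule, 5 cuts → 6 fragments:
  1–5 → 5 bp
  6–92 → 87 bp
  93–107 → 15 bp
  108–145 → 38 bp
  146–157 → 12 bp
  158–175 → 18 bp
Sorted largest to smallest: 87, 38, 18, 15, 12, 5 bp.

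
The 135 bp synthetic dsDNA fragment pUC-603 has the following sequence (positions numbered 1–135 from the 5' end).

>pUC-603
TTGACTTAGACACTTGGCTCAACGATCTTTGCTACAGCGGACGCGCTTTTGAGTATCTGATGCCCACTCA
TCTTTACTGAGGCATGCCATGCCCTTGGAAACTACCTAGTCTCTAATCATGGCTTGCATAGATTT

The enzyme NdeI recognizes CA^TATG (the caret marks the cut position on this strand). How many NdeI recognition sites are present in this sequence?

0

No occurrence of CATATG is present in the sequence.
NdeI does not cut: 0 sites.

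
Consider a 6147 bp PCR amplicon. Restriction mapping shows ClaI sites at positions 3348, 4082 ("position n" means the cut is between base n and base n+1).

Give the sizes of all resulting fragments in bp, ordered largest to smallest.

3348, 2065, 734 bp

Linear molecule, 2 cuts → 3 fragments:
  3348 − 0 = 3348 bp
  4082 − 3348 = 734 bp
  6147 − 4082 = 2065 bp
Sorted largest to smallest: 3348, 2065, 734 bp.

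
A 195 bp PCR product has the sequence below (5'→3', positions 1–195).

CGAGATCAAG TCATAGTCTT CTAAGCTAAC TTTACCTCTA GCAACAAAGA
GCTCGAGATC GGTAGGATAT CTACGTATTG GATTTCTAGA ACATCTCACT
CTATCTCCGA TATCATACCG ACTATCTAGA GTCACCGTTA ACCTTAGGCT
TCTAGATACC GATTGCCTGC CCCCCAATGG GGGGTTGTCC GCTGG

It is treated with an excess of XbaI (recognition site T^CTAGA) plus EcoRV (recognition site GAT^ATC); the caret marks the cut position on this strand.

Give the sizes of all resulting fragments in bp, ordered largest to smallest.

XbaI sites (TCTAGA) start at positions 85, 125, 151.
XbaI cuts after the first base of each site, so after positions 85, 125, 151.
EcoRV sites (GATATC) start at positions 66, 109.
EcoRV cuts after base 3 of each site, so after positions 68, 111.
Combined cut positions: 68, 85, 111, 125, 151.
Linear molecule, 5 cuts → 6 fragments:
  1–68 → 68 bp
  69–85 → 17 bp
  86–111 → 26 bp
  112–125 → 14 bp
  126–151 → 26 bp
  152–195 → 44 bp
Sorted largest to smallest: 68, 44, 26, 26, 17, 14 bp.

68, 44, 26, 26, 17, 14 bp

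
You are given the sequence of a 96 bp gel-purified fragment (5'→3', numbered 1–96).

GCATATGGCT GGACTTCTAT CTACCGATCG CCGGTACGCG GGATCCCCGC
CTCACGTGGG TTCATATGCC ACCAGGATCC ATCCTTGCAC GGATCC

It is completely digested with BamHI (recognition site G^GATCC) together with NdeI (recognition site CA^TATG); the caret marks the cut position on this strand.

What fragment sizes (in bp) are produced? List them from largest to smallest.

38, 23, 16, 11, 5, 3 bp

BamHI sites (GGATCC) start at positions 41, 75, 91.
BamHI cuts after the first base of each site, so after positions 41, 75, 91.
NdeI sites (CATATG) start at positions 2, 63.
NdeI cuts after base 2 of each site, so after positions 3, 64.
Combined cut positions: 3, 41, 64, 75, 91.
Linear molecule, 5 cuts → 6 fragments:
  1–3 → 3 bp
  4–41 → 38 bp
  42–64 → 23 bp
  65–75 → 11 bp
  76–91 → 16 bp
  92–96 → 5 bp
Sorted largest to smallest: 38, 23, 16, 11, 5, 3 bp.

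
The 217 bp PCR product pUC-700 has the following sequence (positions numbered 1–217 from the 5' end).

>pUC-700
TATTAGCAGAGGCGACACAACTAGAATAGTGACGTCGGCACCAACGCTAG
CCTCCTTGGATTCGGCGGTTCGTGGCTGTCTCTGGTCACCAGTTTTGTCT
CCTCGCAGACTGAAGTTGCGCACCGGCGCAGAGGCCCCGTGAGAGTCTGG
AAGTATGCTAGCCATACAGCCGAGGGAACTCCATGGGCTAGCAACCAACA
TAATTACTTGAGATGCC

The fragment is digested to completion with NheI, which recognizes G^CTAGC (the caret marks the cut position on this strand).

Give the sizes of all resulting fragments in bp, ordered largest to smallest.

111, 46, 30, 30 bp

NheI sites (GCTAGC) start at positions 46, 157, 187.
NheI cuts after the first base of each site, so after positions 46, 157, 187.
Linear molecule, 3 cuts → 4 fragments:
  1–46 → 46 bp
  47–157 → 111 bp
  158–187 → 30 bp
  188–217 → 30 bp
Sorted largest to smallest: 111, 46, 30, 30 bp.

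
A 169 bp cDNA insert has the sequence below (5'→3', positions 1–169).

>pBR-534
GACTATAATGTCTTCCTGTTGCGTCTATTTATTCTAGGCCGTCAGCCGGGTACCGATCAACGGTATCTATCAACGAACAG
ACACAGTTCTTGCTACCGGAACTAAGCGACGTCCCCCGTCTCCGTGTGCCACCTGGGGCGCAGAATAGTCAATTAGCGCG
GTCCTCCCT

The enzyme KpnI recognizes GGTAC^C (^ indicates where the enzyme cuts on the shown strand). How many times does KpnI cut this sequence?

1

GGTACC occurs starting at position 49.
KpnI cuts at 1 site.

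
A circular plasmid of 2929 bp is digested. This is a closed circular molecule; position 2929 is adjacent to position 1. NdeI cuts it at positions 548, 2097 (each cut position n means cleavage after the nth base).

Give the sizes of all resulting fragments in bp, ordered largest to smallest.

1549, 1380 bp

Circular molecule, 2 cuts → 2 fragments:
  2097 − 548 = 1549 bp
  wrap: 2929 − 2097 + 548 = 1380 bp
Sorted largest to smallest: 1549, 1380 bp.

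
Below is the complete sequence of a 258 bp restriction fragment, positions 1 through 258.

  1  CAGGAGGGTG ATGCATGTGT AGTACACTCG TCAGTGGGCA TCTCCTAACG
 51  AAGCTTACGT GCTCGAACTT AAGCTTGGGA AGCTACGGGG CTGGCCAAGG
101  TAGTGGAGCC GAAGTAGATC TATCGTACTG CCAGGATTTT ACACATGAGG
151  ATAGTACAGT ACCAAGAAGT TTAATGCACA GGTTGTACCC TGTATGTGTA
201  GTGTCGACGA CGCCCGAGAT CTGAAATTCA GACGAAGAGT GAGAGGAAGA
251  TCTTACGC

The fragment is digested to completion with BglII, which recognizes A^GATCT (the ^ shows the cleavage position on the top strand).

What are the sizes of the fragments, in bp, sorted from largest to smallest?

116, 101, 31, 10 bp

BglII sites (AGATCT) start at positions 116, 217, 248.
BglII cuts after the first base of each site, so after positions 116, 217, 248.
Linear molecule, 3 cuts → 4 fragments:
  1–116 → 116 bp
  117–217 → 101 bp
  218–248 → 31 bp
  249–258 → 10 bp
Sorted largest to smallest: 116, 101, 31, 10 bp.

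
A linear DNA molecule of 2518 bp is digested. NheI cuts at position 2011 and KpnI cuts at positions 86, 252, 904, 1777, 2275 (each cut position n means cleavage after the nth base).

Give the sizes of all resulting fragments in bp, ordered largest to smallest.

Combined cut positions (sorted): 86, 252, 904, 1777, 2011, 2275.
Linear molecule, 6 cuts → 7 fragments:
  86 − 0 = 86 bp
  252 − 86 = 166 bp
  904 − 252 = 652 bp
  1777 − 904 = 873 bp
  2011 − 1777 = 234 bp
  2275 − 2011 = 264 bp
  2518 − 2275 = 243 bp
Sorted largest to smallest: 873, 652, 264, 243, 234, 166, 86 bp.

873, 652, 264, 243, 234, 166, 86 bp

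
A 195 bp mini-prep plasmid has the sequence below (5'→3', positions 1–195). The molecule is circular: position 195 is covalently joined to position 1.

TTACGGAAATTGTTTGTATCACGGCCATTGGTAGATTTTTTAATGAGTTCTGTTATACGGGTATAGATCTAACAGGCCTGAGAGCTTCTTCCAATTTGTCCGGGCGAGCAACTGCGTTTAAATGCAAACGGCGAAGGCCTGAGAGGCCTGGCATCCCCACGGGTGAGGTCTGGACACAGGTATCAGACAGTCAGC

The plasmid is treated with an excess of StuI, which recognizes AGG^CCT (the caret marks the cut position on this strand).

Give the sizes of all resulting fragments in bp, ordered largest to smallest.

125, 61, 9 bp

StuI sites (AGGCCT) start at positions 74, 135, 144.
StuI cuts after base 3 of each site, so after positions 76, 137, 146.
Circular molecule, 3 cuts → 3 fragments:
  77–137 → 61 bp
  138–146 → 9 bp
  147–195 then 1–76 → 49 + 76 = 125 bp
Sorted largest to smallest: 125, 61, 9 bp.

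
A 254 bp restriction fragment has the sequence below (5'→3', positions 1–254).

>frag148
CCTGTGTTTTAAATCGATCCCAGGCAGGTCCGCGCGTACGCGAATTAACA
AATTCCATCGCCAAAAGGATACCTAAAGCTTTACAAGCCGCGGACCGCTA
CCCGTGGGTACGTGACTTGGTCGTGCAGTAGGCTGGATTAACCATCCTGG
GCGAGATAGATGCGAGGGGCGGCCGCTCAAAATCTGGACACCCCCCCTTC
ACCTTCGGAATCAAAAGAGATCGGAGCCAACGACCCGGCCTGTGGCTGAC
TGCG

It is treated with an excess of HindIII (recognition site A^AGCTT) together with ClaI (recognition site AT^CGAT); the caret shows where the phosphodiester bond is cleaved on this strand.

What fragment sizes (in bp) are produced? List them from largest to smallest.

178, 62, 14 bp

The HindIII site (AAGCTT) starts at position 76.
HindIII cuts after the first base of each site, so after position 76.
The ClaI site (ATCGAT) starts at position 13.
ClaI cuts after base 2 of each site, so after position 14.
Combined cut positions: 14, 76.
Linear molecule, 2 cuts → 3 fragments:
  1–14 → 14 bp
  15–76 → 62 bp
  77–254 → 178 bp
Sorted largest to smallest: 178, 62, 14 bp.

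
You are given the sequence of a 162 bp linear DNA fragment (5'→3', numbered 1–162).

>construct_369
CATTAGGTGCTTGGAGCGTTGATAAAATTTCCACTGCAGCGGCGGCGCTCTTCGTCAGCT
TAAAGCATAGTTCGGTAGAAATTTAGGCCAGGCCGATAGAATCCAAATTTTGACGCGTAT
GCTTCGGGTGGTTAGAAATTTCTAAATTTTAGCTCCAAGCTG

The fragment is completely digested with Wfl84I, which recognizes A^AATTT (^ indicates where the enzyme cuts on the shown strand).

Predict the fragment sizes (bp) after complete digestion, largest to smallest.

54, 31, 26, 25, 18, 8 bp

Wfl84I sites (AAATTT) start at positions 25, 79, 105, 136, 144.
Wfl84I cuts after the first base of each site, so after positions 25, 79, 105, 136, 144.
Linear molecule, 5 cuts → 6 fragments:
  1–25 → 25 bp
  26–79 → 54 bp
  80–105 → 26 bp
  106–136 → 31 bp
  137–144 → 8 bp
  145–162 → 18 bp
Sorted largest to smallest: 54, 31, 26, 25, 18, 8 bp.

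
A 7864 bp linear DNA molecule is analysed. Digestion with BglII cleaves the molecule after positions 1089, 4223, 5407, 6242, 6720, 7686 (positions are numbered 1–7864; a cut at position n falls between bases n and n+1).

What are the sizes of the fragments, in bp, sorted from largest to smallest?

Linear molecule, 6 cuts → 7 fragments:
  1089 − 0 = 1089 bp
  4223 − 1089 = 3134 bp
  5407 − 4223 = 1184 bp
  6242 − 5407 = 835 bp
  6720 − 6242 = 478 bp
  7686 − 6720 = 966 bp
  7864 − 7686 = 178 bp
Sorted largest to smallest: 3134, 1184, 1089, 966, 835, 478, 178 bp.

3134, 1184, 1089, 966, 835, 478, 178 bp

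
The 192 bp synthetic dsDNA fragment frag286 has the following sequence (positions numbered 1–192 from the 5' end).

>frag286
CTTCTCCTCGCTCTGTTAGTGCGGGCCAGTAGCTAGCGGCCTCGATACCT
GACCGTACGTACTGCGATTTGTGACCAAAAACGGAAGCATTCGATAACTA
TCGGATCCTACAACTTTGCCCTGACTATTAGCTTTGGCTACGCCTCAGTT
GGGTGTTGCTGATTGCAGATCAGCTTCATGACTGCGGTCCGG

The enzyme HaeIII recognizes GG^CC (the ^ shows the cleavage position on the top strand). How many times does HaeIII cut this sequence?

2

GGCC occurs starting at positions 24, 38.
HaeIII cuts at 2 sites.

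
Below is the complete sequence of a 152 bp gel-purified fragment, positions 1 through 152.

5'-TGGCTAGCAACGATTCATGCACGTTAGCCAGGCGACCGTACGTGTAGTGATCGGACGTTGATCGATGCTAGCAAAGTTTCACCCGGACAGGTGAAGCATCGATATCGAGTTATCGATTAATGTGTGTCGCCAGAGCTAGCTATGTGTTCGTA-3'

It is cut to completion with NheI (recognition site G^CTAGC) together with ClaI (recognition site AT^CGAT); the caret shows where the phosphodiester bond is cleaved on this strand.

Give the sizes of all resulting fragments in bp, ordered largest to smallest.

NheI sites (GCTAGC) start at positions 3, 67, 135.
NheI cuts after the first base of each site, so after positions 3, 67, 135.
ClaI sites (ATCGAT) start at positions 61, 98, 112.
ClaI cuts after base 2 of each site, so after positions 62, 99, 113.
Combined cut positions: 3, 62, 67, 99, 113, 135.
Linear molecule, 6 cuts → 7 fragments:
  1–3 → 3 bp
  4–62 → 59 bp
  63–67 → 5 bp
  68–99 → 32 bp
  100–113 → 14 bp
  114–135 → 22 bp
  136–152 → 17 bp
Sorted largest to smallest: 59, 32, 22, 17, 14, 5, 3 bp.

59, 32, 22, 17, 14, 5, 3 bp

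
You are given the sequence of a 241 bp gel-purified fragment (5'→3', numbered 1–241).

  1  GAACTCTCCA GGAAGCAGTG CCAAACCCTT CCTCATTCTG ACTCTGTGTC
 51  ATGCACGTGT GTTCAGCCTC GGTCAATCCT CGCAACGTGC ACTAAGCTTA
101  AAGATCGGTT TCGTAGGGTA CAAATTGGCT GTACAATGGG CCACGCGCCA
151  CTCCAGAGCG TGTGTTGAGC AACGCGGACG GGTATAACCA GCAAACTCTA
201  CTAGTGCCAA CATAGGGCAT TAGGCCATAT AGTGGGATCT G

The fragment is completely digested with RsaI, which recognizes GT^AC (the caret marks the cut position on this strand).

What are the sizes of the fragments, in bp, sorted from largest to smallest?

119, 109, 13 bp

RsaI sites (GTAC) start at positions 118, 131.
RsaI cuts after base 2 of each site, so after positions 119, 132.
Linear molecule, 2 cuts → 3 fragments:
  1–119 → 119 bp
  120–132 → 13 bp
  133–241 → 109 bp
Sorted largest to smallest: 119, 109, 13 bp.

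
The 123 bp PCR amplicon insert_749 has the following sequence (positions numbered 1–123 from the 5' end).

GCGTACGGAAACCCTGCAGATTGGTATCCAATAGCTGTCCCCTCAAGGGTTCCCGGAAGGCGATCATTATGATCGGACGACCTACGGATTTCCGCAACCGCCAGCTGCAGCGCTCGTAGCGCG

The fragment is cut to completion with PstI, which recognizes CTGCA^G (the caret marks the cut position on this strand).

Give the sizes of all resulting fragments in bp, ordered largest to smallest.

PstI sites (CTGCAG) start at positions 14, 105.
PstI cuts after base 5 of each site (before the last base), so after positions 18, 109.
Linear molecule, 2 cuts → 3 fragments:
  1–18 → 18 bp
  19–109 → 91 bp
  110–123 → 14 bp
Sorted largest to smallest: 91, 18, 14 bp.

91, 18, 14 bp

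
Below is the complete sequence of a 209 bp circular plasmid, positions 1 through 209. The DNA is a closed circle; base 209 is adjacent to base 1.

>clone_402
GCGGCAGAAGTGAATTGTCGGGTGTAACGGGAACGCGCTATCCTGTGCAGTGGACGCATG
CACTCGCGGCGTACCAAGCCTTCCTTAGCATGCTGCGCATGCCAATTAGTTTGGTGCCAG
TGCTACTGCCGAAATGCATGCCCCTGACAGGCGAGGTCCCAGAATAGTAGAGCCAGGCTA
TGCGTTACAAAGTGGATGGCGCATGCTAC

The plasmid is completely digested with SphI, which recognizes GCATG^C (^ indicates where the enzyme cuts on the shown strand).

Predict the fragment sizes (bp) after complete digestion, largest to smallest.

SphI sites (GCATGC) start at positions 56, 88, 97, 136, 201.
SphI cuts after base 5 of each site (before the last base), so after positions 60, 92, 101, 140, 205.
Circular molecule, 5 cuts → 5 fragments:
  61–92 → 32 bp
  93–101 → 9 bp
  102–140 → 39 bp
  141–205 → 65 bp
  206–209 then 1–60 → 4 + 60 = 64 bp
Sorted largest to smallest: 65, 64, 39, 32, 9 bp.

65, 64, 39, 32, 9 bp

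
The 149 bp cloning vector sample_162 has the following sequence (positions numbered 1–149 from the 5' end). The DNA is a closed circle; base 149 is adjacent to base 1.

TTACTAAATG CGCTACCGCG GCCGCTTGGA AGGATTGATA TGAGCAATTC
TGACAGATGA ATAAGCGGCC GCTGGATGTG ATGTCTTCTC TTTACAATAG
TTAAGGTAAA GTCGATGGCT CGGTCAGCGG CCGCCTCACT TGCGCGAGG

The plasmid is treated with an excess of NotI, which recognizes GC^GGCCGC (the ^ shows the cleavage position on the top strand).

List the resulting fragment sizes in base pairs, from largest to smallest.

NotI sites (GCGGCCGC) start at positions 18, 65, 127.
NotI cuts after base 2 of each site, so after positions 19, 66, 128.
Circular molecule, 3 cuts → 3 fragments:
  20–66 → 47 bp
  67–128 → 62 bp
  129–149 then 1–19 → 21 + 19 = 40 bp
Sorted largest to smallest: 62, 47, 40 bp.

62, 47, 40 bp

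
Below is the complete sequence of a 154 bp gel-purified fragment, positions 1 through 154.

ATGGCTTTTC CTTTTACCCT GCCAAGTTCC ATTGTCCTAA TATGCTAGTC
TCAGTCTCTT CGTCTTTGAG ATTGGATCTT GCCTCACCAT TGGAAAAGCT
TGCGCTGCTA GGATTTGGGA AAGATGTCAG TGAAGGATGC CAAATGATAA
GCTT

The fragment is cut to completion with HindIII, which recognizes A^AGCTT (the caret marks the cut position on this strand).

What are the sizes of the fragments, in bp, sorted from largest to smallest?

HindIII sites (AAGCTT) start at positions 96, 149.
HindIII cuts after the first base of each site, so after positions 96, 149.
Linear molecule, 2 cuts → 3 fragments:
  1–96 → 96 bp
  97–149 → 53 bp
  150–154 → 5 bp
Sorted largest to smallest: 96, 53, 5 bp.

96, 53, 5 bp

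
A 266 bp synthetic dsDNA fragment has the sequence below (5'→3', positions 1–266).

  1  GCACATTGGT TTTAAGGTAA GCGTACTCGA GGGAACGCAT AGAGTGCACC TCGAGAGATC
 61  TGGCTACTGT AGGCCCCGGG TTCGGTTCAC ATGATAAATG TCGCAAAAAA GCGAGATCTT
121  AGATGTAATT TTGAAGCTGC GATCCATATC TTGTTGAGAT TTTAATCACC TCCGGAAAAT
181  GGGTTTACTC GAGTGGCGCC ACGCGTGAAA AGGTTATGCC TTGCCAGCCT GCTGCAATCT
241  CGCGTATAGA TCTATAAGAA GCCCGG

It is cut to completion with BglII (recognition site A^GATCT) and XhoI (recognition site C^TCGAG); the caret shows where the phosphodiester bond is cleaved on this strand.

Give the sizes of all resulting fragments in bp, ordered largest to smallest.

74, 60, 58, 26, 24, 18, 6 bp

BglII sites (AGATCT) start at positions 56, 114, 248.
BglII cuts after the first base of each site, so after positions 56, 114, 248.
XhoI sites (CTCGAG) start at positions 26, 50, 188.
XhoI cuts after the first base of each site, so after positions 26, 50, 188.
Combined cut positions: 26, 50, 56, 114, 188, 248.
Linear molecule, 6 cuts → 7 fragments:
  1–26 → 26 bp
  27–50 → 24 bp
  51–56 → 6 bp
  57–114 → 58 bp
  115–188 → 74 bp
  189–248 → 60 bp
  249–266 → 18 bp
Sorted largest to smallest: 74, 60, 58, 26, 24, 18, 6 bp.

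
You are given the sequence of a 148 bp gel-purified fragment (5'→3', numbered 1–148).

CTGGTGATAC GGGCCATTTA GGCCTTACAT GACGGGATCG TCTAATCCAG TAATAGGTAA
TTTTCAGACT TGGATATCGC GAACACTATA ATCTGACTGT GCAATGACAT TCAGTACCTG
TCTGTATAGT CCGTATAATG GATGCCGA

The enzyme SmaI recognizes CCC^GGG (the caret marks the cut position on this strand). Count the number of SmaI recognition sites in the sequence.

No occurrence of CCCGGG is present in the sequence.
SmaI does not cut: 0 sites.

0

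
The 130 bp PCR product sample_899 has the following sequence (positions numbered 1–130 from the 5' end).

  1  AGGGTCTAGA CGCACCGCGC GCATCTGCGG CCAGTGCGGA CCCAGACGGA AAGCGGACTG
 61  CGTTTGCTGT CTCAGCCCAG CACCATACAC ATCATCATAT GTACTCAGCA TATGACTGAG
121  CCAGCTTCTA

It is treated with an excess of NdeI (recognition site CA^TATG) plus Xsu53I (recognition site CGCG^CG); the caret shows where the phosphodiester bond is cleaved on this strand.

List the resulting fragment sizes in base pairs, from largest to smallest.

NdeI sites (CATATG) start at positions 96, 109.
NdeI cuts after base 2 of each site, so after positions 97, 110.
The Xsu53I site (CGCGCG) starts at position 16.
Xsu53I cuts after base 4 of each site, so after position 19.
Combined cut positions: 19, 97, 110.
Linear molecule, 3 cuts → 4 fragments:
  1–19 → 19 bp
  20–97 → 78 bp
  98–110 → 13 bp
  111–130 → 20 bp
Sorted largest to smallest: 78, 20, 19, 13 bp.

78, 20, 19, 13 bp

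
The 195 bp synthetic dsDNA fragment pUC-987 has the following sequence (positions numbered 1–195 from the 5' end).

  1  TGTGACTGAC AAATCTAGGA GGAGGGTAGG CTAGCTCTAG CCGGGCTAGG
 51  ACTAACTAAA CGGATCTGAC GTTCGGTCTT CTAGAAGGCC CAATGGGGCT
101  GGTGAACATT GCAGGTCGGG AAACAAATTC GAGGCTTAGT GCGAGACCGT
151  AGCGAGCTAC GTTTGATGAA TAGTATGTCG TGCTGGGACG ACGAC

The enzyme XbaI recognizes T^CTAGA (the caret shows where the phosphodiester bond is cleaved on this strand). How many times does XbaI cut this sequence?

TCTAGA occurs starting at position 80.
XbaI cuts at 1 site.

1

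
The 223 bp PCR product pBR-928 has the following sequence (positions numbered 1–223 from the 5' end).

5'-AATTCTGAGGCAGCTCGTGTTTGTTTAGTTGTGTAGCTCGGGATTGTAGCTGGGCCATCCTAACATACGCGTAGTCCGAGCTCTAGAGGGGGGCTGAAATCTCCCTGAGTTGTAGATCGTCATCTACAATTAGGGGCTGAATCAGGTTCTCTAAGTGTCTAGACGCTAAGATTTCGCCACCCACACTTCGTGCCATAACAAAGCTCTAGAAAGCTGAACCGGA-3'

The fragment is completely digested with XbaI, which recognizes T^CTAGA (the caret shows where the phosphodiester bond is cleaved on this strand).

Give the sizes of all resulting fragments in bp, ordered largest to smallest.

XbaI sites (TCTAGA) start at positions 82, 158, 205.
XbaI cuts after the first base of each site, so after positions 82, 158, 205.
Linear molecule, 3 cuts → 4 fragments:
  1–82 → 82 bp
  83–158 → 76 bp
  159–205 → 47 bp
  206–223 → 18 bp
Sorted largest to smallest: 82, 76, 47, 18 bp.

82, 76, 47, 18 bp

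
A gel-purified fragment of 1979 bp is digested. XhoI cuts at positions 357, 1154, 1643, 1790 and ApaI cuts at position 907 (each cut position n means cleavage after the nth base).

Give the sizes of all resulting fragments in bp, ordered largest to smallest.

550, 489, 357, 247, 189, 147 bp

Combined cut positions (sorted): 357, 907, 1154, 1643, 1790.
Linear molecule, 5 cuts → 6 fragments:
  357 − 0 = 357 bp
  907 − 357 = 550 bp
  1154 − 907 = 247 bp
  1643 − 1154 = 489 bp
  1790 − 1643 = 147 bp
  1979 − 1790 = 189 bp
Sorted largest to smallest: 550, 489, 357, 247, 189, 147 bp.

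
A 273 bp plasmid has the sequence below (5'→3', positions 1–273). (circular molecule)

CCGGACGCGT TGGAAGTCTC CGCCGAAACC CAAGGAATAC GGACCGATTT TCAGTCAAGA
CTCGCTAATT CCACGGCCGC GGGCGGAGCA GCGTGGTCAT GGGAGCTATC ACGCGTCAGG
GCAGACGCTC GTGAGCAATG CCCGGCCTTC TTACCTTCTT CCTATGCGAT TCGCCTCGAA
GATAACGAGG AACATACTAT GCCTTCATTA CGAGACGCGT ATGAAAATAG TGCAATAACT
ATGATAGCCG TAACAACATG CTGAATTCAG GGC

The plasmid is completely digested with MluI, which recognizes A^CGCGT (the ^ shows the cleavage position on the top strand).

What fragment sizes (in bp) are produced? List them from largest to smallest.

106, 104, 63 bp

MluI sites (ACGCGT) start at positions 5, 111, 215.
MluI cuts after the first base of each site, so after positions 5, 111, 215.
Circular molecule, 3 cuts → 3 fragments:
  6–111 → 106 bp
  112–215 → 104 bp
  216–273 then 1–5 → 58 + 5 = 63 bp
Sorted largest to smallest: 106, 104, 63 bp.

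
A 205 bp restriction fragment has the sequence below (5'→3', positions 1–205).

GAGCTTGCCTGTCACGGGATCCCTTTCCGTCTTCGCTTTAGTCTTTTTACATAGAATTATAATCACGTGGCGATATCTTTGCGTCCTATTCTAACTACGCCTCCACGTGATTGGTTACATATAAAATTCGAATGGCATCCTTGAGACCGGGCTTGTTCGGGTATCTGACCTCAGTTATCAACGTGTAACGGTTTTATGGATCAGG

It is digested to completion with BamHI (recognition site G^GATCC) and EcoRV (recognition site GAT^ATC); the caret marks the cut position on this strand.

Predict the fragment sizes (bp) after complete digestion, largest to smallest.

The BamHI site (GGATCC) starts at position 17.
BamHI cuts after the first base of each site, so after position 17.
The EcoRV site (GATATC) starts at position 72.
EcoRV cuts after base 3 of each site, so after position 74.
Combined cut positions: 17, 74.
Linear molecule, 2 cuts → 3 fragments:
  1–17 → 17 bp
  18–74 → 57 bp
  75–205 → 131 bp
Sorted largest to smallest: 131, 57, 17 bp.

131, 57, 17 bp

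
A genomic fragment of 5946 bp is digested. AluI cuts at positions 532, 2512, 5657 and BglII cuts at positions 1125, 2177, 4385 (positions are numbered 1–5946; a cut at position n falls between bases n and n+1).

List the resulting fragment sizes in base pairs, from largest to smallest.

1873, 1272, 1052, 593, 532, 335, 289 bp

Combined cut positions (sorted): 532, 1125, 2177, 2512, 4385, 5657.
Linear molecule, 6 cuts → 7 fragments:
  532 − 0 = 532 bp
  1125 − 532 = 593 bp
  2177 − 1125 = 1052 bp
  2512 − 2177 = 335 bp
  4385 − 2512 = 1873 bp
  5657 − 4385 = 1272 bp
  5946 − 5657 = 289 bp
Sorted largest to smallest: 1873, 1272, 1052, 593, 532, 335, 289 bp.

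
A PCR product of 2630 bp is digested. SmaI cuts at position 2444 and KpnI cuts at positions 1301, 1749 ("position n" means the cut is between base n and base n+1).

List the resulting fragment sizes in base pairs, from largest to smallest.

Combined cut positions (sorted): 1301, 1749, 2444.
Linear molecule, 3 cuts → 4 fragments:
  1301 − 0 = 1301 bp
  1749 − 1301 = 448 bp
  2444 − 1749 = 695 bp
  2630 − 2444 = 186 bp
Sorted largest to smallest: 1301, 695, 448, 186 bp.

1301, 695, 448, 186 bp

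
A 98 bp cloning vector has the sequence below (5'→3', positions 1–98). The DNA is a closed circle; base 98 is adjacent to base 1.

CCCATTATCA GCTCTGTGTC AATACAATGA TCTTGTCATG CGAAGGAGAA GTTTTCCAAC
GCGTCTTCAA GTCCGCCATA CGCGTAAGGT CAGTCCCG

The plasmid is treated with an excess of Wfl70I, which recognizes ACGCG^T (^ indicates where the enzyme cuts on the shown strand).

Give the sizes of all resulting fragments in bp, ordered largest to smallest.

77, 21 bp

Wfl70I sites (ACGCGT) start at positions 59, 80.
Wfl70I cuts after base 5 of each site (before the last base), so after positions 63, 84.
Circular molecule, 2 cuts → 2 fragments:
  64–84 → 21 bp
  85–98 then 1–63 → 14 + 63 = 77 bp
Sorted largest to smallest: 77, 21 bp.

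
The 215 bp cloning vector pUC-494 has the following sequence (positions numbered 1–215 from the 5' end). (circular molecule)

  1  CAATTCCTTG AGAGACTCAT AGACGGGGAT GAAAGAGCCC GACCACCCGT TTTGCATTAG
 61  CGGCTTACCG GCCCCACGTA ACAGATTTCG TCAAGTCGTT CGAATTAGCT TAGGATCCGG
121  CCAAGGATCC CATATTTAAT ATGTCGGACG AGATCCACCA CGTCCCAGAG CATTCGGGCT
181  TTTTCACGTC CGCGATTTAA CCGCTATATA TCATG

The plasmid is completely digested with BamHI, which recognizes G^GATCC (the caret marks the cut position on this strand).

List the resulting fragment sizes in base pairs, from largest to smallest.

BamHI sites (GGATCC) start at positions 113, 125.
BamHI cuts after the first base of each site, so after positions 113, 125.
Circular molecule, 2 cuts → 2 fragments:
  114–125 → 12 bp
  126–215 then 1–113 → 90 + 113 = 203 bp
Sorted largest to smallest: 203, 12 bp.

203, 12 bp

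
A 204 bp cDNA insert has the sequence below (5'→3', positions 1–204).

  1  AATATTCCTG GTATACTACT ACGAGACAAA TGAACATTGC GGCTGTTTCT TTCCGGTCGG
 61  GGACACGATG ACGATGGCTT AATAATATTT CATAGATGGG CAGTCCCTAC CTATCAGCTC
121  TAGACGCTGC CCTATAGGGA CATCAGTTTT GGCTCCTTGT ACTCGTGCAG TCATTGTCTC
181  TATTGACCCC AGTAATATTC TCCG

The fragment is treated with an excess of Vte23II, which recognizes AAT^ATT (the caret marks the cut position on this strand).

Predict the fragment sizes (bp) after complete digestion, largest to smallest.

110, 83, 8, 3 bp

Vte23II sites (AATATT) start at positions 1, 84, 194.
Vte23II cuts after base 3 of each site, so after positions 3, 86, 196.
Linear molecule, 3 cuts → 4 fragments:
  1–3 → 3 bp
  4–86 → 83 bp
  87–196 → 110 bp
  197–204 → 8 bp
Sorted largest to smallest: 110, 83, 8, 3 bp.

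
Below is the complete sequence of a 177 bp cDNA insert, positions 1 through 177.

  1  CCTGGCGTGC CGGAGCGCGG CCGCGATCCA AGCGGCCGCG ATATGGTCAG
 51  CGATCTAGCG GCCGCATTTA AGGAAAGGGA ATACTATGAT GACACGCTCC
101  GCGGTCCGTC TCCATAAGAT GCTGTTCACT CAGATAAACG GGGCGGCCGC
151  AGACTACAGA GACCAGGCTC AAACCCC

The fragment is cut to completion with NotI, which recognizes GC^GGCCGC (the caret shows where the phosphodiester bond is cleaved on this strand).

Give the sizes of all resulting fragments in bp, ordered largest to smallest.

85, 33, 26, 18, 15 bp

NotI sites (GCGGCCGC) start at positions 17, 32, 58, 143.
NotI cuts after base 2 of each site, so after positions 18, 33, 59, 144.
Linear molecule, 4 cuts → 5 fragments:
  1–18 → 18 bp
  19–33 → 15 bp
  34–59 → 26 bp
  60–144 → 85 bp
  145–177 → 33 bp
Sorted largest to smallest: 85, 33, 26, 18, 15 bp.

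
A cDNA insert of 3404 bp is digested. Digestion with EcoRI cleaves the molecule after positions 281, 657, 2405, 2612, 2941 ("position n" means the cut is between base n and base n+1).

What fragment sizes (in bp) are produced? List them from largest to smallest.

1748, 463, 376, 329, 281, 207 bp

Linear molecule, 5 cuts → 6 fragments:
  281 − 0 = 281 bp
  657 − 281 = 376 bp
  2405 − 657 = 1748 bp
  2612 − 2405 = 207 bp
  2941 − 2612 = 329 bp
  3404 − 2941 = 463 bp
Sorted largest to smallest: 1748, 463, 376, 329, 281, 207 bp.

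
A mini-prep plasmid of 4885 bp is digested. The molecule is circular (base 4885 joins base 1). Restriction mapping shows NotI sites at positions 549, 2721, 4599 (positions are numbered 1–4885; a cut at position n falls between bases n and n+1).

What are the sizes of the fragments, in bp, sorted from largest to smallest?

Circular molecule, 3 cuts → 3 fragments:
  2721 − 549 = 2172 bp
  4599 − 2721 = 1878 bp
  wrap: 4885 − 4599 + 549 = 835 bp
Sorted largest to smallest: 2172, 1878, 835 bp.

2172, 1878, 835 bp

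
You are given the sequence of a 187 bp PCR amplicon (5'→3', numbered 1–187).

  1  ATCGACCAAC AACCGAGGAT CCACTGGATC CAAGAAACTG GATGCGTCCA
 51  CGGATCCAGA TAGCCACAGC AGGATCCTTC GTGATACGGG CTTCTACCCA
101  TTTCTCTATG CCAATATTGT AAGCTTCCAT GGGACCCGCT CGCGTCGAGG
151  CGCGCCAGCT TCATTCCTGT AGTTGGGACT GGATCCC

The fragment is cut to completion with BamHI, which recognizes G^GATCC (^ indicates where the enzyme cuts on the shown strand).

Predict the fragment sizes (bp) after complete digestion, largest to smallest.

109, 26, 20, 17, 9, 6 bp

BamHI sites (GGATCC) start at positions 17, 26, 52, 72, 181.
BamHI cuts after the first base of each site, so after positions 17, 26, 52, 72, 181.
Linear molecule, 5 cuts → 6 fragments:
  1–17 → 17 bp
  18–26 → 9 bp
  27–52 → 26 bp
  53–72 → 20 bp
  73–181 → 109 bp
  182–187 → 6 bp
Sorted largest to smallest: 109, 26, 20, 17, 9, 6 bp.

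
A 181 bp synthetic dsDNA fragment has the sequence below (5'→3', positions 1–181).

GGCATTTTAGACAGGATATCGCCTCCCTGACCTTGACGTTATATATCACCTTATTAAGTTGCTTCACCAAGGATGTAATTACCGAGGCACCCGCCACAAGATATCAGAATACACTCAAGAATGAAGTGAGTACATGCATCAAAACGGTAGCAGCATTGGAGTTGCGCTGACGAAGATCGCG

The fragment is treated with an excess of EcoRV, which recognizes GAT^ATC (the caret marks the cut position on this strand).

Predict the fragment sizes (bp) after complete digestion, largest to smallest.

85, 79, 17 bp

EcoRV sites (GATATC) start at positions 15, 100.
EcoRV cuts after base 3 of each site, so after positions 17, 102.
Linear molecule, 2 cuts → 3 fragments:
  1–17 → 17 bp
  18–102 → 85 bp
  103–181 → 79 bp
Sorted largest to smallest: 85, 79, 17 bp.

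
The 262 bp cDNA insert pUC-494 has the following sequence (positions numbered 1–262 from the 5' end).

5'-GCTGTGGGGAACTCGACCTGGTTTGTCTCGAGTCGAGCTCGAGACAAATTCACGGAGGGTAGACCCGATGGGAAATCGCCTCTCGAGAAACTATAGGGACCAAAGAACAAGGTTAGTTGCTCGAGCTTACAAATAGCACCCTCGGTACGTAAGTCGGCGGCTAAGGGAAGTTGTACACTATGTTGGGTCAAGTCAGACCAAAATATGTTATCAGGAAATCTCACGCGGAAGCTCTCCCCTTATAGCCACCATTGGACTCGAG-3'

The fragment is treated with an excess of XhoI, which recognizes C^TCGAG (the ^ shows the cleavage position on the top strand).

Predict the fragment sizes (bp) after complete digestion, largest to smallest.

XhoI sites (CTCGAG) start at positions 27, 38, 82, 120, 257.
XhoI cuts after the first base of each site, so after positions 27, 38, 82, 120, 257.
Linear molecule, 5 cuts → 6 fragments:
  1–27 → 27 bp
  28–38 → 11 bp
  39–82 → 44 bp
  83–120 → 38 bp
  121–257 → 137 bp
  258–262 → 5 bp
Sorted largest to smallest: 137, 44, 38, 27, 11, 5 bp.

137, 44, 38, 27, 11, 5 bp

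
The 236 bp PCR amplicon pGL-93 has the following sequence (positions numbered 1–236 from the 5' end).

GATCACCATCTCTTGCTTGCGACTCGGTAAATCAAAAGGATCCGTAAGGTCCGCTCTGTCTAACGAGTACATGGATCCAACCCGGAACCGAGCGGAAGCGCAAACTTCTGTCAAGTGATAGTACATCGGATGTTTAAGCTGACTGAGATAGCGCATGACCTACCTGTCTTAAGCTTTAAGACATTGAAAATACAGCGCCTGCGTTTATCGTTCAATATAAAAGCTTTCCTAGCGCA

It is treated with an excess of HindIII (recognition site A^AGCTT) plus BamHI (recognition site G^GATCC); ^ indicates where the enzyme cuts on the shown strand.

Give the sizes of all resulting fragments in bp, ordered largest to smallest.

98, 50, 38, 35, 15 bp

HindIII sites (AAGCTT) start at positions 171, 221.
HindIII cuts after the first base of each site, so after positions 171, 221.
BamHI sites (GGATCC) start at positions 38, 73.
BamHI cuts after the first base of each site, so after positions 38, 73.
Combined cut positions: 38, 73, 171, 221.
Linear molecule, 4 cuts → 5 fragments:
  1–38 → 38 bp
  39–73 → 35 bp
  74–171 → 98 bp
  172–221 → 50 bp
  222–236 → 15 bp
Sorted largest to smallest: 98, 50, 38, 35, 15 bp.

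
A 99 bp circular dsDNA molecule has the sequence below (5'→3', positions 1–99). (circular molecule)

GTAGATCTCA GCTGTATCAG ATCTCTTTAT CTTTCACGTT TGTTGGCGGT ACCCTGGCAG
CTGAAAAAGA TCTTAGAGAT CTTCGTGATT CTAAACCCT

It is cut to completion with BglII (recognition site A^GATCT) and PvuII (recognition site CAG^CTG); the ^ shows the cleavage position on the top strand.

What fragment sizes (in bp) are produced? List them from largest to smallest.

41, 25, 9, 8, 8, 8 bp

BglII sites (AGATCT) start at positions 3, 19, 68, 77.
BglII cuts after the first base of each site, so after positions 3, 19, 68, 77.
PvuII sites (CAGCTG) start at positions 9, 58.
PvuII cuts after base 3 of each site, so after positions 11, 60.
Combined cut positions: 3, 11, 19, 60, 68, 77.
Circular molecule, 6 cuts → 6 fragments:
  4–11 → 8 bp
  12–19 → 8 bp
  20–60 → 41 bp
  61–68 → 8 bp
  69–77 → 9 bp
  78–99 then 1–3 → 22 + 3 = 25 bp
Sorted largest to smallest: 41, 25, 9, 8, 8, 8 bp.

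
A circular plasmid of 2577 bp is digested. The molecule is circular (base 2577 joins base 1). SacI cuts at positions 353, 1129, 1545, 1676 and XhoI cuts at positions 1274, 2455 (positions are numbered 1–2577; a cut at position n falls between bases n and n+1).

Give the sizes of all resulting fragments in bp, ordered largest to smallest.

779, 776, 475, 271, 145, 131 bp

Combined cut positions (sorted): 353, 1129, 1274, 1545, 1676, 2455.
Circular molecule, 6 cuts → 6 fragments:
  1129 − 353 = 776 bp
  1274 − 1129 = 145 bp
  1545 − 1274 = 271 bp
  1676 − 1545 = 131 bp
  2455 − 1676 = 779 bp
  wrap: 2577 − 2455 + 353 = 475 bp
Sorted largest to smallest: 779, 776, 475, 271, 145, 131 bp.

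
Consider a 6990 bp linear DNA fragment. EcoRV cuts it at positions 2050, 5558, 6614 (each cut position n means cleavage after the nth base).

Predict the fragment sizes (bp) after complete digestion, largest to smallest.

3508, 2050, 1056, 376 bp

Linear molecule, 3 cuts → 4 fragments:
  2050 − 0 = 2050 bp
  5558 − 2050 = 3508 bp
  6614 − 5558 = 1056 bp
  6990 − 6614 = 376 bp
Sorted largest to smallest: 3508, 2050, 1056, 376 bp.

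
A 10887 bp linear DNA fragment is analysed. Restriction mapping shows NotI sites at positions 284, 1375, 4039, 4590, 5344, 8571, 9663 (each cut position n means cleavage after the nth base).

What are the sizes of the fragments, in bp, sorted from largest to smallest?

3227, 2664, 1224, 1092, 1091, 754, 551, 284 bp

Linear molecule, 7 cuts → 8 fragments:
  284 − 0 = 284 bp
  1375 − 284 = 1091 bp
  4039 − 1375 = 2664 bp
  4590 − 4039 = 551 bp
  5344 − 4590 = 754 bp
  8571 − 5344 = 3227 bp
  9663 − 8571 = 1092 bp
  10887 − 9663 = 1224 bp
Sorted largest to smallest: 3227, 2664, 1224, 1092, 1091, 754, 551, 284 bp.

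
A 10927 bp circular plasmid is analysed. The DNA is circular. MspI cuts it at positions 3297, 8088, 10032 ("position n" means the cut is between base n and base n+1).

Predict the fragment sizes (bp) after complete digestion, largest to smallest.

Circular molecule, 3 cuts → 3 fragments:
  8088 − 3297 = 4791 bp
  10032 − 8088 = 1944 bp
  wrap: 10927 − 10032 + 3297 = 4192 bp
Sorted largest to smallest: 4791, 4192, 1944 bp.

4791, 4192, 1944 bp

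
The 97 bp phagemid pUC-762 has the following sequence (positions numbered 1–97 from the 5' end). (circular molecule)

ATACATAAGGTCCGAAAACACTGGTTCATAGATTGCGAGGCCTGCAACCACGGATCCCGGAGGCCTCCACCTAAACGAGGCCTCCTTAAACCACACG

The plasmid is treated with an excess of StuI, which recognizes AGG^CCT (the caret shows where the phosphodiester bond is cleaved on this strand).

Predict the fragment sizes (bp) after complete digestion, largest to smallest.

57, 23, 17 bp

StuI sites (AGGCCT) start at positions 38, 61, 78.
StuI cuts after base 3 of each site, so after positions 40, 63, 80.
Circular molecule, 3 cuts → 3 fragments:
  41–63 → 23 bp
  64–80 → 17 bp
  81–97 then 1–40 → 17 + 40 = 57 bp
Sorted largest to smallest: 57, 23, 17 bp.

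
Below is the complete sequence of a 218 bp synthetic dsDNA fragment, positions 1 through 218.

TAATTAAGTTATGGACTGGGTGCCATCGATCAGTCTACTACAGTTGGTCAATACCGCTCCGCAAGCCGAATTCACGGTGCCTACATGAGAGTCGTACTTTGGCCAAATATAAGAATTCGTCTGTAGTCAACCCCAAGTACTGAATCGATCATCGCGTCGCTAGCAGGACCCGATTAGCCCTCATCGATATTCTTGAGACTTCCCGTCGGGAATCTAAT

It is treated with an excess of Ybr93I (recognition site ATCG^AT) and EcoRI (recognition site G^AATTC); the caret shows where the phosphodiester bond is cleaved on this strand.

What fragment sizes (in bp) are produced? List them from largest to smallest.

45, 40, 39, 34, 32, 28 bp

Ybr93I sites (ATCGAT) start at positions 25, 144, 183.
Ybr93I cuts after base 4 of each site, so after positions 28, 147, 186.
EcoRI sites (GAATTC) start at positions 68, 113.
EcoRI cuts after the first base of each site, so after positions 68, 113.
Combined cut positions: 28, 68, 113, 147, 186.
Linear molecule, 5 cuts → 6 fragments:
  1–28 → 28 bp
  29–68 → 40 bp
  69–113 → 45 bp
  114–147 → 34 bp
  148–186 → 39 bp
  187–218 → 32 bp
Sorted largest to smallest: 45, 40, 39, 34, 32, 28 bp.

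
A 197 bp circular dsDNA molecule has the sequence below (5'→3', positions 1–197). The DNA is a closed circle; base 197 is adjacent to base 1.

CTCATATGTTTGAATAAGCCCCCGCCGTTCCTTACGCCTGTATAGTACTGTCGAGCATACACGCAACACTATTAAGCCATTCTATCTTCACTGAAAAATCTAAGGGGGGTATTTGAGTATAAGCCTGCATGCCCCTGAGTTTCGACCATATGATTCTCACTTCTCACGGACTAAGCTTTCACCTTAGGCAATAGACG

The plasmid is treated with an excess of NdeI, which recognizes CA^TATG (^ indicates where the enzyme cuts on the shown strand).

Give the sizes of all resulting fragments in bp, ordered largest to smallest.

NdeI sites (CATATG) start at positions 3, 147.
NdeI cuts after base 2 of each site, so after positions 4, 148.
Circular molecule, 2 cuts → 2 fragments:
  5–148 → 144 bp
  149–197 then 1–4 → 49 + 4 = 53 bp
Sorted largest to smallest: 144, 53 bp.

144, 53 bp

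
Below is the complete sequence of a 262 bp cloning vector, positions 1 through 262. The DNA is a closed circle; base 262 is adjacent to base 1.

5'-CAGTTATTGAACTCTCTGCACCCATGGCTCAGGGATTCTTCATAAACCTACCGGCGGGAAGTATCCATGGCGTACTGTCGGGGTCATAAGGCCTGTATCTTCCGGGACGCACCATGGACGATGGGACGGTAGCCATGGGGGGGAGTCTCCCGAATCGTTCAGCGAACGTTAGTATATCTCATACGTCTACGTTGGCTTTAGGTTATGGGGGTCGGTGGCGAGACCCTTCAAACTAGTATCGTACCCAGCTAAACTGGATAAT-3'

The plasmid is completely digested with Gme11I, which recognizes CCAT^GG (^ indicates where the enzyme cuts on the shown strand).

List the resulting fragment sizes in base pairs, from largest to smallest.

151, 47, 43, 21 bp

Gme11I sites (CCATGG) start at positions 22, 65, 112, 133.
Gme11I cuts after base 4 of each site, so after positions 25, 68, 115, 136.
Circular molecule, 4 cuts → 4 fragments:
  26–68 → 43 bp
  69–115 → 47 bp
  116–136 → 21 bp
  137–262 then 1–25 → 126 + 25 = 151 bp
Sorted largest to smallest: 151, 47, 43, 21 bp.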